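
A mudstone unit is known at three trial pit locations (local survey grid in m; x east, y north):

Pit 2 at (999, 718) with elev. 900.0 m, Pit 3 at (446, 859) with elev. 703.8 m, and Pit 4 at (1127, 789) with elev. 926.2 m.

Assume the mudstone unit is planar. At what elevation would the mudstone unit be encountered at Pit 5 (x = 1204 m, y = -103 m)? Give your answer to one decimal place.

Let the plane be z = a·x + b·y + c.
Pit 3−Pit 2: −553a + 141b = −196.2;  Pit 4−Pit 2: 128a + 71b = 26.2.
Solving gives a = 0.307522, b = −0.185392.
Then c = 900 − a·999 − b·718 = 725.90.
At (1204, -103): z = 370.3 + 19.1 + 725.90 = 1115.2 m.

1115.2 m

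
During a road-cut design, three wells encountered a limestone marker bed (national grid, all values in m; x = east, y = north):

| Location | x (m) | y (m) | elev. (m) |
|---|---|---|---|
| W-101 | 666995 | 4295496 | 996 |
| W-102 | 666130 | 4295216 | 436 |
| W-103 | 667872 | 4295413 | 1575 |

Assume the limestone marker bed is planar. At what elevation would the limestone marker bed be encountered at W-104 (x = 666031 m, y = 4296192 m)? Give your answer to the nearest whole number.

Two edge vectors: W-101→W-102 = (-865, -280, -560), W-101→W-103 = (877, -83, 579).
Normal n = (W-101→W-102) × (W-101→W-103) = (-208600, 9715, 317355).
So ∂z/∂x = −n_x/n_z = 0.65730806 and ∂z/∂y = −n_y/n_z = −0.03061241.
Intercept c from W-101: 996 − 438421.19 + 131495.47 = −305929.72.
At (666031, 4296192): z = 437787.5 − 131516.8 − 305929.72 = 341.0 m.

341 m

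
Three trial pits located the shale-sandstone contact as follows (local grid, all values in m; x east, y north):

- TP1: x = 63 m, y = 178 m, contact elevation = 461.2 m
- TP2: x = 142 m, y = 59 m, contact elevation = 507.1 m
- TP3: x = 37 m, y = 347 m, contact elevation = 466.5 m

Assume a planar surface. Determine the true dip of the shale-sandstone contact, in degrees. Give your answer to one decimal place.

Two edge vectors: TP1→TP2 = (79, -119, 45.9), TP1→TP3 = (-26, 169, 5.3).
Normal n = (TP1→TP2) × (TP1→TP3) = (-8387.8, -1612.1, 10257).
So ∂z/∂x = −n_x/n_z = 0.81776 and ∂z/∂y = −n_y/n_z = 0.15717.
Gradient magnitude |∇z| = √(a² + b²) = √(0.66874 + 0.02470) = 0.83273.
True dip = arctan(0.83273) = 39.8°, dipping toward W (azimuth ≈ 259°).

39.8°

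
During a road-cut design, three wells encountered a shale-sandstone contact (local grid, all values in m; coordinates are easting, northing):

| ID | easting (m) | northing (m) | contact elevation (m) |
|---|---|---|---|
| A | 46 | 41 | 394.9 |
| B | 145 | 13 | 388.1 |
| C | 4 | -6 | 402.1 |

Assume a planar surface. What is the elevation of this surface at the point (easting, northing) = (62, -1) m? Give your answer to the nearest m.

397 m

Two edge vectors: A→B = (99, -28, -6.8), A→C = (-42, -47, 7.2).
Normal n = (A→B) × (A→C) = (-521.2, -427.2, -5829).
So ∂z/∂easting = −n_x/n_z = −0.08941 and ∂z/∂northing = −n_y/n_z = −0.07329.
Intercept c from A: 394.9 + 4.11 + 3.00 = 402.02.
At (62, -1): z = −5.5 + 0.1 + 402.02 = 396.5 m.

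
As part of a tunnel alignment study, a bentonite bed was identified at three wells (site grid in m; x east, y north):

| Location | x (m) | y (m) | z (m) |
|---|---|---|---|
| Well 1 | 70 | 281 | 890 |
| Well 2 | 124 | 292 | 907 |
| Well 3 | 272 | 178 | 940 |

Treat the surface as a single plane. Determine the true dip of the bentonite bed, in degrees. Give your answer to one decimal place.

17.2°

Let the plane be z = a·x + b·y + c.
Well 2−Well 1: 54a + 11b = 17;  Well 3−Well 1: 202a − 103b = 50.
Solving gives a = 0.29561, b = 0.09430.
Gradient magnitude |∇z| = √(a² + b²) = √(0.08738 + 0.00889) = 0.31028.
True dip = arctan(0.31028) = 17.2°, dipping toward WSW (azimuth ≈ 252°).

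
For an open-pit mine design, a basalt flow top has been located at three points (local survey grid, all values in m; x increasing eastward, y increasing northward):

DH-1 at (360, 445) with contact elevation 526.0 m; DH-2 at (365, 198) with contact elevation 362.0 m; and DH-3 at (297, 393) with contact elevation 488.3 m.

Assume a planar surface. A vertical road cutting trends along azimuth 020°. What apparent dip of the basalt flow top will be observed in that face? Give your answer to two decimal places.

32.69°

Let the plane be z = a·x + b·y + c.
DH-2−DH-1: 5a − 247b = −164;  DH-3−DH-1: −63a − 52b = −37.7.
Solving gives a = 0.04955, b = 0.66497.
Unit vector along 020° is (sin 20°, cos 20°) = (0.3420, 0.9397).
Slope in that direction = a·(0.3420) + b·(0.9397) = 0.64181.
Apparent dip = arctan|0.64181| = 32.69° (true dip is 33.7°, so apparent ≤ true as expected).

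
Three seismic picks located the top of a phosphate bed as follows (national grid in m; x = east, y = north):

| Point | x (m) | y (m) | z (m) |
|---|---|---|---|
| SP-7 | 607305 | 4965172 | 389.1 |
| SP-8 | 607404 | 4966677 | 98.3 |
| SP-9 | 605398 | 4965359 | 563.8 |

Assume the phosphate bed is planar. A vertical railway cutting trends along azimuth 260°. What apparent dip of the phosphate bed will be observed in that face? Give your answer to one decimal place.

8.0°

Let the plane be z = a·x + b·y + c.
SP-8−SP-7: 99a + 1505b = −290.8;  SP-9−SP-7: −1907a + 187b = 174.7.
Solving gives a = −0.10985, b = −0.18600.
Unit vector along 260° is (sin 260°, cos 260°) = (-0.9848, -0.1736).
Slope in that direction = a·(-0.9848) + b·(-0.1736) = 0.14048.
Apparent dip = arctan|0.14048| = 8.0° (true dip is 12.2°, so apparent ≤ true as expected).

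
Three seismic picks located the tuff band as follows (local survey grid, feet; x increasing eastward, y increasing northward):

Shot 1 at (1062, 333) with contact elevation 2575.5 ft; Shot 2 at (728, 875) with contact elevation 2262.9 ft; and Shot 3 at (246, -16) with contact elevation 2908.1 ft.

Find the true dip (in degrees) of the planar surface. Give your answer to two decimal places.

33.72°

Let the plane be z = a·x + b·y + c.
Shot 2−Shot 1: −334a + 542b = −312.6;  Shot 3−Shot 1: −816a − 349b = 332.6.
Solving gives a = −0.12736, b = −0.65523.
Gradient magnitude |∇z| = √(a² + b²) = √(0.01622 + 0.42933) = 0.66750.
True dip = arctan(0.66750) = 33.72°, dipping toward N (azimuth ≈ 011°).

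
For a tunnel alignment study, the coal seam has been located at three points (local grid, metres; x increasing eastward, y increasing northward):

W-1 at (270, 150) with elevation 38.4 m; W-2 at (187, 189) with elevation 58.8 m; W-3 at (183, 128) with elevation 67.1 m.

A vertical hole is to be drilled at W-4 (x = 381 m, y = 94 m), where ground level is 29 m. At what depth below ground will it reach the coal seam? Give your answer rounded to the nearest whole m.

17 m

Two edge vectors: W-1→W-2 = (-83, 39, 20.4), W-1→W-3 = (-87, -22, 28.7).
Normal n = (W-1→W-2) × (W-1→W-3) = (1568.1, 607.3, 5219).
So ∂z/∂x = −n_x/n_z = −0.30046 and ∂z/∂y = −n_y/n_z = −0.11636.
Intercept c from W-1: 38.4 + 81.12 + 17.45 = 136.98.
At (381, 94): z_contact = −114.5 − 10.9 + 136.98 = 11.6 m.
Depth below ground = 29 − 11.6 = 17 m.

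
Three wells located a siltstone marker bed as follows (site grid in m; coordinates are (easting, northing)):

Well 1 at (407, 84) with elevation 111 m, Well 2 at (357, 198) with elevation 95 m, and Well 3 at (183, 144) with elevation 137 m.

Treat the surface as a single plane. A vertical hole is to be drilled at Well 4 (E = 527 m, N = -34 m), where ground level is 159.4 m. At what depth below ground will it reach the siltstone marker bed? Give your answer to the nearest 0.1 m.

43.7 m

Two edge vectors: Well 1→Well 2 = (-50, 114, -16), Well 1→Well 3 = (-224, 60, 26).
Normal n = (Well 1→Well 2) × (Well 1→Well 3) = (3924, 4884, 22536).
So ∂z/∂E = −n_x/n_z = −0.17412 and ∂z/∂N = −n_y/n_z = −0.21672.
Intercept c from Well 1: 111 + 70.87 + 18.20 = 200.07.
At (527, -34): z_contact = −91.76 + 7.37 + 200.07 = 115.68 m.
Depth below ground = 159.4 − 115.68 = 43.7 m.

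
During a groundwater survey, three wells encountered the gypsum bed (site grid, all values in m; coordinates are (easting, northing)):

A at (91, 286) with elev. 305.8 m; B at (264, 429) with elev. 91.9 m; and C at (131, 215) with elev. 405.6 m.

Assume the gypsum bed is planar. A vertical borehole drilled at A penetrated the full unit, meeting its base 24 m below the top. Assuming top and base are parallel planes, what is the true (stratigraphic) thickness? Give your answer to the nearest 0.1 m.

Two edge vectors: A→B = (173, 143, -213.9), A→C = (40, -71, 99.8).
Normal n = (A→B) × (A→C) = (-915.5, -25821.4, -18003).
So ∂z/∂E = −n_x/n_z = −0.05085 and ∂z/∂N = −n_y/n_z = −1.43428.
|∇z| = √(a²+b²) = 1.43518, so dip δ = arctan(1.43518) = 55.13°.
True thickness = vertical thickness × cos δ = 24 × cos 55.13° = 13.7 m.

13.7 m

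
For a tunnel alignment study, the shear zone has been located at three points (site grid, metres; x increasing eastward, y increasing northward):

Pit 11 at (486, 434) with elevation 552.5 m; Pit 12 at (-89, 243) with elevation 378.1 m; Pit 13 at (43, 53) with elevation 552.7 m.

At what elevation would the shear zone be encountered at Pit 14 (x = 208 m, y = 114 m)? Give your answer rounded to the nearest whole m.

599 m

Let the plane be z = a·x + b·y + c.
Pit 12−Pit 11: −575a − 191b = −174.4;  Pit 13−Pit 11: −443a − 381b = 0.2.
Solving gives a = 0.49445, b = −0.57544.
Then c = 552.5 − a·486 − b·434 = 561.94.
At (208, 114): z = 102.8 − 65.6 + 561.94 = 599.2 m.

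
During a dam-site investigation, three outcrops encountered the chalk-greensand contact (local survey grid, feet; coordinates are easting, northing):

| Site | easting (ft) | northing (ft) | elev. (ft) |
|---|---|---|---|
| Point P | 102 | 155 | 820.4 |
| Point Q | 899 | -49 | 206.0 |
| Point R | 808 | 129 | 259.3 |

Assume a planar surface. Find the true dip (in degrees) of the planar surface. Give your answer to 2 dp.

Let the plane be z = a·easting + b·northing + c.
Point Q−Point P: 797a − 204b = −614.4;  Point R−Point P: 706a − 26b = −561.1.
Solving gives a = −0.79877, b = −0.10892.
Gradient magnitude |∇z| = √(a² + b²) = √(0.63803 + 0.01186) = 0.80616.
True dip = arctan(0.80616) = 38.87°, dipping toward E (azimuth ≈ 082°).

38.87°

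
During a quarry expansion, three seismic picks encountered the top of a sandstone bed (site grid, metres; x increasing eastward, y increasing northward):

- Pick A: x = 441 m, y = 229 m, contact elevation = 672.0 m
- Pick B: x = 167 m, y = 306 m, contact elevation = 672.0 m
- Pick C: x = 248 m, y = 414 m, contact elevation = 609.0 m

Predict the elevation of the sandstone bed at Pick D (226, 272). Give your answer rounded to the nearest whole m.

680 m

Two edge vectors: Pick A→Pick B = (-274, 77, 0), Pick A→Pick C = (-193, 185, -63).
Normal n = (Pick A→Pick B) × (Pick A→Pick C) = (-4851, -17262, -35829).
So ∂z/∂x = −n_x/n_z = −0.13539 and ∂z/∂y = −n_y/n_z = −0.48179.
Intercept c from Pick A: 672 + 59.71 + 110.33 = 842.04.
At (226, 272): z = −30.6 − 131.0 + 842.04 = 680.4 m.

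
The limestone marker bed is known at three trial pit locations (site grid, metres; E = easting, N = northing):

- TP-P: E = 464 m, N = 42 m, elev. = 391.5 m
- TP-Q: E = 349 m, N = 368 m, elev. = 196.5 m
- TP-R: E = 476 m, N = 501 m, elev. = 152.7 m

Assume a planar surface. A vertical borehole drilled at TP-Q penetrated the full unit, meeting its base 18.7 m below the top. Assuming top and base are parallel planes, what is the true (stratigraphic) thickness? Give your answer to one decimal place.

Two edge vectors: TP-P→TP-Q = (-115, 326, -195), TP-P→TP-R = (12, 459, -238.8).
Normal n = (TP-P→TP-Q) × (TP-P→TP-R) = (11656.2, -29802, -56697).
So ∂z/∂E = −n_x/n_z = 0.20559 and ∂z/∂N = −n_y/n_z = −0.52564.
|∇z| = √(a²+b²) = 0.56441, so dip δ = arctan(0.56441) = 29.44°.
True thickness = vertical thickness × cos δ = 18.7 × cos 29.44° = 16.3 m.

16.3 m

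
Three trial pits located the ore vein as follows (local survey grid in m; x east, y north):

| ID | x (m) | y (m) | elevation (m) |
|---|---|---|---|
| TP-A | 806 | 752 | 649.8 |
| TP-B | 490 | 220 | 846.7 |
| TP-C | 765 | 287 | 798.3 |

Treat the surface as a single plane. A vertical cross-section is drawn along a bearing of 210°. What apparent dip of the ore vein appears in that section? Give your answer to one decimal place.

17.7°

Two edge vectors: TP-A→TP-B = (-316, -532, 196.9), TP-A→TP-C = (-41, -465, 148.5).
Normal n = (TP-A→TP-B) × (TP-A→TP-C) = (12556.5, 38853.1, 125128).
So ∂z/∂x = −n_x/n_z = −0.10035 and ∂z/∂y = −n_y/n_z = −0.31051.
Unit vector along 210° is (sin 210°, cos 210°) = (-0.5000, -0.8660).
Slope in that direction = a·(-0.5000) + b·(-0.8660) = 0.31908.
Apparent dip = arctan|0.31908| = 17.7° (true dip is 18.1°, so apparent ≤ true as expected).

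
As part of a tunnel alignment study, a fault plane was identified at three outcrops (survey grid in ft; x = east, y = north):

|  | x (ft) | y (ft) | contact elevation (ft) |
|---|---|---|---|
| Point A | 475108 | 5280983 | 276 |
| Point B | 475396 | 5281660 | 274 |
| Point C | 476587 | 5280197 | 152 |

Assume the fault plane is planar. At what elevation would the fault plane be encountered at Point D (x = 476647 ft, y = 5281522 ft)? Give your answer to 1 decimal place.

183.2 ft

Let the plane be z = a·x + b·y + c.
Point B−Point A: 288a + 677b = −2;  Point C−Point A: 1479a − 786b = −124.
Solving gives a = −0.069661492, b = 0.026680221.
Then c = 276 − a·475108 − b·5280983 = −107525.06.
At (476647, 5281522): z = −33203.9 + 140912.2 − 107525.06 = 183.2 ft.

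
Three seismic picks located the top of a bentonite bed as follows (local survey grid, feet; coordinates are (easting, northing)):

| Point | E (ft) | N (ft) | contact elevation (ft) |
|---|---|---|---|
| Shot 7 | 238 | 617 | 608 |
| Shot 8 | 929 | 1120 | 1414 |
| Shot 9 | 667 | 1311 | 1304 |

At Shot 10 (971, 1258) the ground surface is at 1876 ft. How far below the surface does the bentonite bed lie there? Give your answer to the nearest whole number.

Let the plane be z = a·E + b·N + c.
Shot 8−Shot 7: 691a + 503b = 806;  Shot 9−Shot 7: 429a + 694b = 696.
Solving gives a = 0.79341, b = 0.51243.
Then c = 608 − a·238 − b·617 = 103.00.
At (971, 1258): z_contact = 770.4 + 644.6 + 103.00 = 1518.0 ft.
Depth below ground = 1876 − 1518.0 = 358 ft.

358 ft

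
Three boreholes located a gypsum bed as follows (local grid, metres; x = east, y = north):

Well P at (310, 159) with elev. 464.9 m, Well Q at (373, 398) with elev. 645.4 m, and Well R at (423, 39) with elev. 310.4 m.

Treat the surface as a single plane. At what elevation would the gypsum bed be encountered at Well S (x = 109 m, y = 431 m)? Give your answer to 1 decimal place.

790.8 m

Two edge vectors: Well P→Well Q = (63, 239, 180.5), Well P→Well R = (113, -120, -154.5).
Normal n = (Well P→Well Q) × (Well P→Well R) = (-15265.5, 30130, -34567).
So ∂z/∂x = −n_x/n_z = −0.44162 and ∂z/∂y = −n_y/n_z = 0.87164.
Intercept c from Well P: 464.9 + 136.90 − 138.59 = 463.21.
At (109, 431): z = −48.1 + 375.7 + 463.21 = 790.8 m.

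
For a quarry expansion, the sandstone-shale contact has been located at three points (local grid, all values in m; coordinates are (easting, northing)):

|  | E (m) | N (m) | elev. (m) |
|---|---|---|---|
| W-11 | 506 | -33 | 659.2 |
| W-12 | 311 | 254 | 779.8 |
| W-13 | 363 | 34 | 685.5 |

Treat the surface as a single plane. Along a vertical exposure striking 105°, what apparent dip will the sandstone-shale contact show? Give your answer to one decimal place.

5.4°

Let the plane be z = a·E + b·N + c.
W-12−W-11: −195a + 287b = 120.6;  W-13−W-11: −143a + 67b = 26.3.
Solving gives a = 0.01902, b = 0.43313.
Unit vector along 105° is (sin 105°, cos 105°) = (0.9659, -0.2588).
Slope in that direction = a·(0.9659) + b·(-0.2588) = −0.09373.
Apparent dip = arctan|0.09373| = 5.4° (true dip is 23.4°, so apparent ≤ true as expected).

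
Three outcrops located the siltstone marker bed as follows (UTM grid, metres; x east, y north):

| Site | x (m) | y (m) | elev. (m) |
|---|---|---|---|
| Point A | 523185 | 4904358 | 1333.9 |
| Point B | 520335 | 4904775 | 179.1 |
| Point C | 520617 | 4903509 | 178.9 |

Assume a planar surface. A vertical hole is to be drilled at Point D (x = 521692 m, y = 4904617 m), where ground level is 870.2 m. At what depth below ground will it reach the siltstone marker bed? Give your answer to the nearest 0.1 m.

137.5 m

Let the plane be z = a·x + b·y + c.
Point B−Point A: −2850a + 417b = −1154.8;  Point C−Point A: −2568a − 849b = −1155.
Solving gives a = 0.418867694, b = 0.093460260.
Then c = 1333.9 − a·523185 − b·4904358 = −676173.97.
At (521692, 4904617): z_contact = 218519.93 + 458386.78 − 676173.97 = 732.74 m.
Depth below ground = 870.2 − 732.74 = 137.5 m.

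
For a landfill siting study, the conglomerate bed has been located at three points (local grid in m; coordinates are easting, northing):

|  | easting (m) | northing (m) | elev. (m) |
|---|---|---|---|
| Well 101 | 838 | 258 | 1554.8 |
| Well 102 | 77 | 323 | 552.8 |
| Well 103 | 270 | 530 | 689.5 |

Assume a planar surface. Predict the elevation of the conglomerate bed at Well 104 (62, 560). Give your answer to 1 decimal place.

409.2 m

Let the plane be z = a·easting + b·northing + c.
Well 102−Well 101: −761a + 65b = −1002;  Well 103−Well 101: −568a + 272b = −865.3.
Solving gives a = 1.27181, b = −0.52541.
Then c = 1554.8 − a·838 − b·258 = 624.58.
At (62, 560): z = 78.9 − 294.2 + 624.58 = 409.2 m.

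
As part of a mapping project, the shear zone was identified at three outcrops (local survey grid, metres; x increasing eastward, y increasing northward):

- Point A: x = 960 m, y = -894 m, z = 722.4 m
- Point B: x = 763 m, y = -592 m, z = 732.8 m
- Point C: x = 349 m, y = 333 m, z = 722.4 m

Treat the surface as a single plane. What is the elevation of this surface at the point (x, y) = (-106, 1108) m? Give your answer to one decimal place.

737.8 m

Let the plane be z = a·x + b·y + c.
Point B−Point A: −197a + 302b = 10.4;  Point C−Point A: −611a + 1227b = 0.
Solving gives a = −0.223103, b = −0.111097.
Then c = 722.4 − a·960 − b·-894 = 837.26.
At (-106, 1108): z = 23.6 − 123.1 + 837.26 = 737.8 m.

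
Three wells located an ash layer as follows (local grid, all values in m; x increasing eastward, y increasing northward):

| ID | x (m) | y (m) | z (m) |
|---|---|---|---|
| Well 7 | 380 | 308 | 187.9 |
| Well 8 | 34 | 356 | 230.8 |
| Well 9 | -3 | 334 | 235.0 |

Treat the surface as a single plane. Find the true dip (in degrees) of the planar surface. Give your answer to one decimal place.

Let the plane be z = a·x + b·y + c.
Well 8−Well 7: −346a + 48b = 42.9;  Well 9−Well 7: −383a + 26b = 47.1.
Solving gives a = −0.12201, b = 0.01428.
Gradient magnitude |∇z| = √(a² + b²) = √(0.01489 + 0.00020) = 0.12284.
True dip = arctan(0.12284) = 7.0°, dipping toward E (azimuth ≈ 097°).

7.0°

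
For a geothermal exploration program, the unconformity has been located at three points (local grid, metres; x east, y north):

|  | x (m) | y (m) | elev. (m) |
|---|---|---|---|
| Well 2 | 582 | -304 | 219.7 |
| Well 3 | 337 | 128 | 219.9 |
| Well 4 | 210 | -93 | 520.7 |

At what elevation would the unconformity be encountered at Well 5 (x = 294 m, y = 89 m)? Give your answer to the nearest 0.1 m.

297.5 m

Two edge vectors: Well 2→Well 3 = (-245, 432, 0.2), Well 2→Well 4 = (-372, 211, 301).
Normal n = (Well 2→Well 3) × (Well 2→Well 4) = (129989.8, 73670.6, 109009).
So ∂z/∂x = −n_x/n_z = −1.19247 and ∂z/∂y = −n_y/n_z = −0.67582.
Intercept c from Well 2: 219.7 + 694.02 − 205.45 = 708.27.
At (294, 89): z = −350.6 − 60.1 + 708.27 = 297.5 m.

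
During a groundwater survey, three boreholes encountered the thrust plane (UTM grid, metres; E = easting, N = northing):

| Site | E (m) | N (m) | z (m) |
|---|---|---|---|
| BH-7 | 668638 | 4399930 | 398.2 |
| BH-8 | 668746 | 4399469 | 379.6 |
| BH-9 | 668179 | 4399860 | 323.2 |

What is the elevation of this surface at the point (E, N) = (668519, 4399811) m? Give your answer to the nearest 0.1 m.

371.1 m

Let the plane be z = a·E + b·N + c.
BH-8−BH-7: 108a − 461b = −18.6;  BH-9−BH-7: −459a − 70b = −75.
Solving gives a = 0.151821280, b = 0.075914747.
Then c = 398.2 − a·668638 − b·4399930 = −435134.85.
At (668519, 4399811): z = 101495.4 + 334010.5 − 435134.85 = 371.1 m.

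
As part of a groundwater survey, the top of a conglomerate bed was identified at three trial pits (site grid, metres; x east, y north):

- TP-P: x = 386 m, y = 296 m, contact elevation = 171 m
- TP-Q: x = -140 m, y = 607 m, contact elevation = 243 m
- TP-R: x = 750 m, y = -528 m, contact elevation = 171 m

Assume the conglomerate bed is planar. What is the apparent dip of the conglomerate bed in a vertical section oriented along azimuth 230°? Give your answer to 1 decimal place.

11.0°

Let the plane be z = a·x + b·y + c.
TP-Q−TP-P: −526a + 311b = 72;  TP-R−TP-P: 364a − 824b = 0.
Solving gives a = −0.18527, b = −0.08184.
Unit vector along 230° is (sin 230°, cos 230°) = (-0.7660, -0.6428).
Slope in that direction = a·(-0.7660) + b·(-0.6428) = 0.19454.
Apparent dip = arctan|0.19454| = 11.0° (true dip is 11.5°, so apparent ≤ true as expected).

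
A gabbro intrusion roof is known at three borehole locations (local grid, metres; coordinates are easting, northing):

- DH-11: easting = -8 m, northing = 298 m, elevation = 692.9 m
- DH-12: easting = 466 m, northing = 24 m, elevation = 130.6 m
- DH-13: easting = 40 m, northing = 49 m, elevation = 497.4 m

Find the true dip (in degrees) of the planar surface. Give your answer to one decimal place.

Two edge vectors: DH-11→DH-12 = (474, -274, -562.3), DH-11→DH-13 = (48, -249, -195.5).
Normal n = (DH-11→DH-12) × (DH-11→DH-13) = (-86445.7, 65676.6, -104874).
So ∂z/∂easting = −n_x/n_z = −0.82428 and ∂z/∂northing = −n_y/n_z = 0.62624.
Gradient magnitude |∇z| = √(a² + b²) = √(0.67944 + 0.39218) = 1.03519.
True dip = arctan(1.03519) = 46.0°, dipping toward SE (azimuth ≈ 127°).

46.0°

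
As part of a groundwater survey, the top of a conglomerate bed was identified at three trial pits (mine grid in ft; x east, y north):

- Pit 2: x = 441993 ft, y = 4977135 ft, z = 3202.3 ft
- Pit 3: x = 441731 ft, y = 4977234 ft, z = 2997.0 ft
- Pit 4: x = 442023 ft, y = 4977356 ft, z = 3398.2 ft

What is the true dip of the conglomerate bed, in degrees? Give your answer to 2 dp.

52.37°

Let the plane be z = a·x + b·y + c.
Pit 3−Pit 2: −262a + 99b = −205.3;  Pit 4−Pit 2: 30a + 221b = 195.9.
Solving gives a = 1.06396, b = 0.74200.
Gradient magnitude |∇z| = √(a² + b²) = √(1.13201 + 0.55056) = 1.29714.
True dip = arctan(1.29714) = 52.37°, dipping toward SW (azimuth ≈ 235°).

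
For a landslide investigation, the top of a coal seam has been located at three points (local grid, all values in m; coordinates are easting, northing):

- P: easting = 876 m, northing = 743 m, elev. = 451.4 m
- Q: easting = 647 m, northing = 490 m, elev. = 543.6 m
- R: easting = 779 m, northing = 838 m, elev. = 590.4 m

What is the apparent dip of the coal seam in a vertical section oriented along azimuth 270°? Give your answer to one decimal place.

Let the plane be z = a·easting + b·northing + c.
Q−P: −229a − 253b = 92.2;  R−P: −97a + 95b = 139.
Solving gives a = −0.94881, b = 0.49438.
Unit vector along 270° is (sin 270°, cos 270°) = (-1.0000, -0.0000).
Slope in that direction = a·(-1.0000) + b·(-0.0000) = 0.94881.
Apparent dip = arctan|0.94881| = 43.5° (true dip is 46.9°, so apparent ≤ true as expected).

43.5°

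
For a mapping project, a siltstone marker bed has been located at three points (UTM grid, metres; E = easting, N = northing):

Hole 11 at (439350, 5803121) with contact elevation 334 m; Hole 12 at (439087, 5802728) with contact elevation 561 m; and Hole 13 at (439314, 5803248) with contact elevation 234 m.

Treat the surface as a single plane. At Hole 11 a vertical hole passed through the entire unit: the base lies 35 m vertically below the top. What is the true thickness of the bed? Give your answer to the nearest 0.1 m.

27.9 m

Let the plane be z = a·E + b·N + c.
Hole 12−Hole 11: −263a − 393b = 227;  Hole 13−Hole 11: −36a + 127b = −100.
Solving gives a = 0.22021, b = −0.72498.
|∇z| = √(a²+b²) = 0.75769, so dip δ = arctan(0.75769) = 37.15°.
True thickness = vertical thickness × cos δ = 35 × cos 37.15° = 27.9 m.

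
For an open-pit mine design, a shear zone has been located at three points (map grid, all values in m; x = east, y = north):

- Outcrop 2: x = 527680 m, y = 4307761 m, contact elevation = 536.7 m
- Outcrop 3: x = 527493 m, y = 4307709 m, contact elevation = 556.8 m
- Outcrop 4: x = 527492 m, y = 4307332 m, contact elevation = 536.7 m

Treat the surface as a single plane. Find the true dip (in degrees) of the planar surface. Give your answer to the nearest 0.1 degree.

Two edge vectors: Outcrop 2→Outcrop 3 = (-187, -52, 20.1), Outcrop 2→Outcrop 4 = (-188, -429, 0).
Normal n = (Outcrop 2→Outcrop 3) × (Outcrop 2→Outcrop 4) = (8622.9, -3778.8, 70447).
So ∂z/∂x = −n_x/n_z = −0.12240 and ∂z/∂y = −n_y/n_z = 0.05364.
Gradient magnitude |∇z| = √(a² + b²) = √(0.01498 + 0.00288) = 0.13364.
True dip = arctan(0.13364) = 7.6°, dipping toward ESE (azimuth ≈ 114°).

7.6°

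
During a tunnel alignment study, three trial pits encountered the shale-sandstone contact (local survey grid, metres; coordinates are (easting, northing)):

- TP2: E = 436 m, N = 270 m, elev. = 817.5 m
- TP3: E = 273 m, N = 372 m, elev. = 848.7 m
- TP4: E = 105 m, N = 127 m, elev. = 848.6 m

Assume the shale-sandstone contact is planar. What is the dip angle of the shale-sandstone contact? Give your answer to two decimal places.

9.23°

Let the plane be z = a·E + b·N + c.
TP3−TP2: −163a + 102b = 31.2;  TP4−TP2: −331a − 143b = 31.1.
Solving gives a = −0.13376, b = 0.09213.
Gradient magnitude |∇z| = √(a² + b²) = √(0.01789 + 0.00849) = 0.16242.
True dip = arctan(0.16242) = 9.23°, dipping toward SE (azimuth ≈ 125°).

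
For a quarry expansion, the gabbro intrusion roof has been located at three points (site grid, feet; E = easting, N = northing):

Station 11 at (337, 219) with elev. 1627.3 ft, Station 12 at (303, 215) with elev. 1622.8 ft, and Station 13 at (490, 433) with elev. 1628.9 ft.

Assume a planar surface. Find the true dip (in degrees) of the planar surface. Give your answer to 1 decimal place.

Let the plane be z = a·E + b·N + c.
Station 12−Station 11: −34a − 4b = −4.5;  Station 13−Station 11: 153a + 214b = 1.6.
Solving gives a = 0.14355, b = −0.09515.
Gradient magnitude |∇z| = √(a² + b²) = √(0.02061 + 0.00905) = 0.17222.
True dip = arctan(0.17222) = 9.8°, dipping toward WNW (azimuth ≈ 304°).

9.8°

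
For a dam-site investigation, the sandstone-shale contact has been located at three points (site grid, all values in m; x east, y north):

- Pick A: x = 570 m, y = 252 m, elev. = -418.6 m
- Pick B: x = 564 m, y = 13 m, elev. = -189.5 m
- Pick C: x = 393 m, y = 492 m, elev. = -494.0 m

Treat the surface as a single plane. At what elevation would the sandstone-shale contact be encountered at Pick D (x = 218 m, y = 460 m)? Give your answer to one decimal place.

Let the plane be z = a·x + b·y + c.
Pick B−Pick A: −6a − 239b = 229.1;  Pick C−Pick A: −177a + 240b = −75.4.
Solving gives a = −0.84501, b = −0.93736.
Then c = -418.6 − a·570 − b·252 = 299.27.
At (218, 460): z = −184.2 − 431.2 + 299.27 = -316.1 m.

-316.1 m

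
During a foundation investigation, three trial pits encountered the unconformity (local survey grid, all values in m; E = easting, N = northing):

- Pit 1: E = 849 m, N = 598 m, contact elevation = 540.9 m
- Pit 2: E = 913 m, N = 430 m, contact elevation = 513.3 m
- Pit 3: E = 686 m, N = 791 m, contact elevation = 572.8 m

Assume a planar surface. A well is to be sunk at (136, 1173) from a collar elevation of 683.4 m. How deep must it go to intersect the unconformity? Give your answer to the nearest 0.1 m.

47.0 m

Let the plane be z = a·E + b·N + c.
Pit 2−Pit 1: 64a − 168b = −27.6;  Pit 3−Pit 1: −163a + 193b = 31.9.
Solving gives a = −0.002155, b = 0.163465.
Then c = 540.9 − a·849 − b·598 = 444.98.
At (136, 1173): z_contact = −0.29 + 191.74 + 444.98 = 636.43 m.
Depth below ground = 683.4 − 636.43 = 47.0 m.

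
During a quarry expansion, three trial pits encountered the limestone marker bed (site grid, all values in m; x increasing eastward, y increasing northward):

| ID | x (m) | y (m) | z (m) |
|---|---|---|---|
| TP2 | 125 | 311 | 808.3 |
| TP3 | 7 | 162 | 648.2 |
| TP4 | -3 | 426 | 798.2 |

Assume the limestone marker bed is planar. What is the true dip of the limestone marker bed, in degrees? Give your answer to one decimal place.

40.4°

Let the plane be z = a·x + b·y + c.
TP3−TP2: −118a − 149b = −160.1;  TP4−TP2: −128a + 115b = −10.1.
Solving gives a = 0.61015, b = 0.59129.
Gradient magnitude |∇z| = √(a² + b²) = √(0.37228 + 0.34963) = 0.84965.
True dip = arctan(0.84965) = 40.4°, dipping toward SW (azimuth ≈ 226°).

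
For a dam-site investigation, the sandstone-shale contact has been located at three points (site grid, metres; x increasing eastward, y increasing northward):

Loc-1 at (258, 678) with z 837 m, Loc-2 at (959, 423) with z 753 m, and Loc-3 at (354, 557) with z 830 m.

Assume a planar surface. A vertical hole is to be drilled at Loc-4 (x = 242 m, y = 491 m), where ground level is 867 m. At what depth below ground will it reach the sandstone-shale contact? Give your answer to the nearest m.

18 m

Two edge vectors: Loc-1→Loc-2 = (701, -255, -84), Loc-1→Loc-3 = (96, -121, -7).
Normal n = (Loc-1→Loc-2) × (Loc-1→Loc-3) = (-8379, -3157, -60341).
So ∂z/∂x = −n_x/n_z = −0.13886 and ∂z/∂y = −n_y/n_z = −0.05232.
Intercept c from Loc-1: 837 + 35.83 + 35.47 = 908.30.
At (242, 491): z_contact = −33.6 − 25.7 + 908.30 = 849.0 m.
Depth below ground = 867 − 849.0 = 18 m.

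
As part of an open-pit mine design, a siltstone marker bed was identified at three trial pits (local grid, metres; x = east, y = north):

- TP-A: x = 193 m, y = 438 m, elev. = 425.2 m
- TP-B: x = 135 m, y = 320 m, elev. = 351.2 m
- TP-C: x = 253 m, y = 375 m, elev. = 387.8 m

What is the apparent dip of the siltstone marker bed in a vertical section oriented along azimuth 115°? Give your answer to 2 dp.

Let the plane be z = a·x + b·y + c.
TP-B−TP-A: −58a − 118b = −74;  TP-C−TP-A: 60a − 63b = −37.4.
Solving gives a = 0.02318, b = 0.61573.
Unit vector along 115° is (sin 115°, cos 115°) = (0.9063, -0.4226).
Slope in that direction = a·(0.9063) + b·(-0.4226) = −0.23921.
Apparent dip = arctan|0.23921| = 13.45° (true dip is 31.6°, so apparent ≤ true as expected).

13.45°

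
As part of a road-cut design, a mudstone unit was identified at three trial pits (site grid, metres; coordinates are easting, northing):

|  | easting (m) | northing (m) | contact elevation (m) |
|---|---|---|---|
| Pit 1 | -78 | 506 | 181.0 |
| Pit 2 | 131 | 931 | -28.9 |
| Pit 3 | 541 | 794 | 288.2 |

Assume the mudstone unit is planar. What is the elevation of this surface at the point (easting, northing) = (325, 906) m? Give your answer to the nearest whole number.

Let the plane be z = a·easting + b·northing + c.
Pit 2−Pit 1: 209a + 425b = −209.9;  Pit 3−Pit 1: 619a + 288b = 107.2.
Solving gives a = 0.52252, b = −0.75084.
Then c = 181 − a·-78 − b·506 = 601.68.
At (325, 906): z = 169.8 − 680.3 + 601.68 = 91.2 m.

91 m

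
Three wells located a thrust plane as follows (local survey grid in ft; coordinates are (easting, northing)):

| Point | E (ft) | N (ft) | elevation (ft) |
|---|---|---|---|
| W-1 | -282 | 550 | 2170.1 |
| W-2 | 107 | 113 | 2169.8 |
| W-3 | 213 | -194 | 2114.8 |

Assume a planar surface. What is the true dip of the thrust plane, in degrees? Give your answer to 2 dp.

23.70°

Let the plane be z = a·E + b·N + c.
W-2−W-1: 389a − 437b = −0.3;  W-3−W-1: 495a − 744b = −55.3.
Solving gives a = 0.32753, b = 0.29224.
Gradient magnitude |∇z| = √(a² + b²) = √(0.10728 + 0.08541) = 0.43896.
True dip = arctan(0.43896) = 23.70°, dipping toward SW (azimuth ≈ 228°).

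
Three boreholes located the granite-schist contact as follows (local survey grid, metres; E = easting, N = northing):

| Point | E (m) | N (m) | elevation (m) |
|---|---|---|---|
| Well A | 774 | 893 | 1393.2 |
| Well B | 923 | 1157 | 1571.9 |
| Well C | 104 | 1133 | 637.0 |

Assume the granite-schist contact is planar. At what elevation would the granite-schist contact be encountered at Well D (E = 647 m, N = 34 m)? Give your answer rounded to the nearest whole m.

1220 m

Let the plane be z = a·E + b·N + c.
Well B−Well A: 149a + 264b = 178.7;  Well C−Well A: −670a + 240b = −756.2.
Solving gives a = 1.14054, b = 0.03318.
Then c = 1393.2 − a·774 − b·893 = 480.79.
At (647, 34): z = 737.9 + 1.1 + 480.79 = 1219.9 m.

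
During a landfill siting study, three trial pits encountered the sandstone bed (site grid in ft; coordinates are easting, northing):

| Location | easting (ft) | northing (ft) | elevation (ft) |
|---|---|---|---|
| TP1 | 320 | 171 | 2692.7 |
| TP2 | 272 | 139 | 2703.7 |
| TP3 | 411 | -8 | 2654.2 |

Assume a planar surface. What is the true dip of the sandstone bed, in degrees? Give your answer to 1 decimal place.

Two edge vectors: TP1→TP2 = (-48, -32, 11), TP1→TP3 = (91, -179, -38.5).
Normal n = (TP1→TP2) × (TP1→TP3) = (3201, -847, 11504).
So ∂z/∂easting = −n_x/n_z = −0.27825 and ∂z/∂northing = −n_y/n_z = 0.07363.
Gradient magnitude |∇z| = √(a² + b²) = √(0.07742 + 0.00542) = 0.28783.
True dip = arctan(0.28783) = 16.1°, dipping toward ESE (azimuth ≈ 105°).

16.1°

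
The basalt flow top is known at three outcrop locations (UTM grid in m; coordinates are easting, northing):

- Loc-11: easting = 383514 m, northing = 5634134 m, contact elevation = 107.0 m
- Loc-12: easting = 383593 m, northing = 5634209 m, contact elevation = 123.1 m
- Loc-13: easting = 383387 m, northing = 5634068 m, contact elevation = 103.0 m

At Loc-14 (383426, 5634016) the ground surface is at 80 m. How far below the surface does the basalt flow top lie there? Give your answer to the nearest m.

5 m

Two edge vectors: Loc-11→Loc-12 = (79, 75, 16.1), Loc-11→Loc-13 = (-127, -66, -4).
Normal n = (Loc-11→Loc-12) × (Loc-11→Loc-13) = (762.6, -1728.7, 4311).
So ∂z/∂easting = −n_x/n_z = −0.17689631 and ∂z/∂northing = −n_y/n_z = 0.40099745.
Intercept c from Loc-11: 107 + 67842.21 − 2259273.36 = −2191324.15.
At (383426, 5634016): z_contact = −67826.6 + 2259226.0 − 2191324.15 = 75.2 m.
Depth below ground = 80 − 75.2 = 5 m.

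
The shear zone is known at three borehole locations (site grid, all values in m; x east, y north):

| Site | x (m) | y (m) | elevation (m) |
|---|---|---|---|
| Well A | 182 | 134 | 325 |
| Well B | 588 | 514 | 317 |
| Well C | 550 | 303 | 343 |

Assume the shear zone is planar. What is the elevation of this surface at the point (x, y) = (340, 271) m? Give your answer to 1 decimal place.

Two edge vectors: Well A→Well B = (406, 380, -8), Well A→Well C = (368, 169, 18).
Normal n = (Well A→Well B) × (Well A→Well C) = (8192, -10252, -71226).
So ∂z/∂x = −n_x/n_z = 0.11501 and ∂z/∂y = −n_y/n_z = −0.14394.
Intercept c from Well A: 325 − 20.93 + 19.29 = 323.35.
At (340, 271): z = 39.1 − 39.0 + 323.35 = 323.5 m.

323.5 m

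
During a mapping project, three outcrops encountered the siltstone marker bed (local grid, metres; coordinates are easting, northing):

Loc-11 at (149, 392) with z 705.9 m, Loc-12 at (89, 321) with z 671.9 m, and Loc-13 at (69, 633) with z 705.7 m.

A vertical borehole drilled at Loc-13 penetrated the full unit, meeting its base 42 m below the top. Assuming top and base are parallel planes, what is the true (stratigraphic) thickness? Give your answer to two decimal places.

Let the plane be z = a·easting + b·northing + c.
Loc-12−Loc-11: −60a − 71b = −34;  Loc-13−Loc-11: −80a + 241b = −0.2.
Solving gives a = 0.40756, b = 0.13446.
|∇z| = √(a²+b²) = 0.42916, so dip δ = arctan(0.42916) = 23.23°.
True thickness = vertical thickness × cos δ = 42 × cos 23.23° = 38.60 m.

38.60 m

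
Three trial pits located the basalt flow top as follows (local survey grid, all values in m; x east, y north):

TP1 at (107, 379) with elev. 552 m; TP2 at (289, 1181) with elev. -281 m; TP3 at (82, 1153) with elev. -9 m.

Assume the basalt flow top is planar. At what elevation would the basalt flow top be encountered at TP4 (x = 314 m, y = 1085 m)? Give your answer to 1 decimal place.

Let the plane be z = a·x + b·y + c.
TP2−TP1: 182a + 802b = −833;  TP3−TP1: −25a + 774b = −561.
Solving gives a = −1.210679, b = −0.763911.
Then c = 552 − a·107 − b·379 = 971.06.
At (314, 1085): z = −380.2 − 828.8 + 971.06 = -237.9 m.

-237.9 m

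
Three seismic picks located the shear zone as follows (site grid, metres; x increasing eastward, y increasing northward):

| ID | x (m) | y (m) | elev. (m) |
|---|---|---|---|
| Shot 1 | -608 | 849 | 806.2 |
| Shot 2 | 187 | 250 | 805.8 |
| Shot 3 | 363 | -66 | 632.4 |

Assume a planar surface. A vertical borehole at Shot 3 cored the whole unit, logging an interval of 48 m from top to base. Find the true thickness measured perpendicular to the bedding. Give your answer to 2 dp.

30.99 m

Let the plane be z = a·x + b·y + c.
Shot 2−Shot 1: 795a − 599b = −0.4;  Shot 3−Shot 1: 971a − 915b = −173.8.
Solving gives a = 0.71154, b = 0.94504.
|∇z| = √(a²+b²) = 1.18296, so dip δ = arctan(1.18296) = 49.79°.
True thickness = vertical thickness × cos δ = 48 × cos 49.79° = 30.99 m.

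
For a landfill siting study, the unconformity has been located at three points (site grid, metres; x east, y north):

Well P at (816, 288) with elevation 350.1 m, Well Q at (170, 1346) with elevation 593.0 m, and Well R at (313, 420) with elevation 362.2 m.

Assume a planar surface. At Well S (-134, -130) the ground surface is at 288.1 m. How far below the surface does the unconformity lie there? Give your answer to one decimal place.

85.9 m

Let the plane be z = a·x + b·y + c.
Well Q−Well P: −646a + 1058b = 242.9;  Well R−Well P: −503a + 132b = 12.1.
Solving gives a = 0.043099, b = 0.255900.
Then c = 350.1 − a·816 − b·288 = 241.23.
At (-134, -130): z_contact = −5.78 − 33.27 + 241.23 = 202.19 m.
Depth below ground = 288.1 − 202.19 = 85.9 m.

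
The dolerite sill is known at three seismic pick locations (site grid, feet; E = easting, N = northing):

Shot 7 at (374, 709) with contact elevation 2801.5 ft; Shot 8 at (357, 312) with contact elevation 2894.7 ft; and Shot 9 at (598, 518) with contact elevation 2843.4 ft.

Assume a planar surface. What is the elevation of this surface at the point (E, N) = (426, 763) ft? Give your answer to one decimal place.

Let the plane be z = a·E + b·N + c.
Shot 8−Shot 7: −17a − 397b = 93.2;  Shot 9−Shot 7: 224a − 191b = 41.9.
Solving gives a = −0.01266, b = −0.23422.
Then c = 2801.5 − a·374 − b·709 = 2972.30.
At (426, 763): z = −5.4 − 178.7 + 2972.30 = 2788.2 ft.

2788.2 ft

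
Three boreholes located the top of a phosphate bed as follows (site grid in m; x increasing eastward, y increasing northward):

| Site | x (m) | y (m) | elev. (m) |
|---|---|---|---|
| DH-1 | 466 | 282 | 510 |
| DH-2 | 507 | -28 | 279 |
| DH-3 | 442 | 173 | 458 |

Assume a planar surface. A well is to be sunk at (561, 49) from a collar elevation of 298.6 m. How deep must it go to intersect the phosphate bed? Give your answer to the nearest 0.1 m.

Let the plane be z = a·x + b·y + c.
DH-2−DH-1: 41a − 310b = −231;  DH-3−DH-1: −24a − 109b = −52.
Solving gives a = −0.76069, b = 0.64455.
Then c = 510 − a·466 − b·282 = 682.71.
At (561, 49): z_contact = −426.74 + 31.58 + 682.71 = 287.55 m.
Depth below ground = 298.6 − 287.55 = 11.0 m.

11.0 m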